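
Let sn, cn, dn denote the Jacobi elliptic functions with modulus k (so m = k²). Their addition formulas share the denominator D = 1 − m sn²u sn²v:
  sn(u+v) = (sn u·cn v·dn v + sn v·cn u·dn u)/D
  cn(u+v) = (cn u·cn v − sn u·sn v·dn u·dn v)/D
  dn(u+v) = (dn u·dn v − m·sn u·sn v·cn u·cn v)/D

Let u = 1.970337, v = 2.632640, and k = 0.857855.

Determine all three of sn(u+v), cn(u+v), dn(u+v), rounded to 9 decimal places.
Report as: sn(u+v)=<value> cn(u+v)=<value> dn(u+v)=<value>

sn(u+v)=-0.328114970 cn(u+v)=-0.944637796 dn(u+v)=0.959568542

sn u = 0.996528520841891, cn u = 0.08325206993626563, dn u = 0.5188307613303217
sn v = 0.9650551599262366, cn v = -0.2620468246320604, dn v = 0.5609091014968026
m = k² = 0.735915201025
D = 1 − m·sn²u·sn²v = 0.3193693320748129
sn(u+v) = (sn u·cn v·dn v + sn v·cn u·dn u)/D = -0.1047898588317203/0.3193693320748129 = -0.3281149700597209
cn(u+v) = (cn u·cn v − sn u·sn v·dn u·dn v)/D = -0.3016883420948517/0.3193693320748129 = -0.9446377964186635
dn(u+v) = (dn u·dn v − m·sn u·sn v·cn u·cn v)/D = 0.3064567642554561/0.3193693320748129 = 0.9595685417398435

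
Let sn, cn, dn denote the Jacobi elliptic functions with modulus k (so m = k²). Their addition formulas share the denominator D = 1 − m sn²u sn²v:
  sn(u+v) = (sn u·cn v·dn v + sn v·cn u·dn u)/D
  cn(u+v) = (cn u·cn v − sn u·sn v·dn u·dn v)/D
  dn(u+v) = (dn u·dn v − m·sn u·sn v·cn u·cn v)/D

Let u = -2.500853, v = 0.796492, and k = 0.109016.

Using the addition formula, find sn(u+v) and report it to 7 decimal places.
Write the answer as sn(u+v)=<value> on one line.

sn(u+v)=-0.9918061

sn u = -0.6048970751202561, cn u = -0.796303666016275, dn u = 0.9978233611936151
sn v = 0.7142912676642372, cn v = 0.6998485442855597, dn v = 0.9969635857436985
m = k² = 0.011884488256
D = 1 − m·sn²u·sn²v = 0.9977813227173545
sn(u+v) = (sn u·cn v·dn v + sn v·cn u·dn u)/D = -0.9896056116362375/0.9977813227173545 = -0.9918061093197743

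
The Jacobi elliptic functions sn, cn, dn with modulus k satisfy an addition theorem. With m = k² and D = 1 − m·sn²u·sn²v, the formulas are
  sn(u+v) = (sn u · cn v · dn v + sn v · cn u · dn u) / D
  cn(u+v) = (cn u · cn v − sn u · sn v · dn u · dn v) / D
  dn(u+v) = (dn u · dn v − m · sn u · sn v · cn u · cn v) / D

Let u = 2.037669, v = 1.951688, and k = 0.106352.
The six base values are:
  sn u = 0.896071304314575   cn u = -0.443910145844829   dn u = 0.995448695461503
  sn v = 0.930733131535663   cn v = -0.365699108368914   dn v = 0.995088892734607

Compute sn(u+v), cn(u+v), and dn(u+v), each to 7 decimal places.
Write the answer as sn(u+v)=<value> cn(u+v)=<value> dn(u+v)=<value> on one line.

m = k² = 0.011310747904
D = 1 − m·sn²u·sn²v = 0.9921326800936193
sn(u+v) = (sn u·cn v·dn v + sn v·cn u·dn u)/D = -0.7373645987403801/0.9921326800936193 = -0.7432116828071838
cn(u+v) = (cn u·cn v − sn u·sn v·dn u·dn v)/D = -0.6637926659990951/0.9921326800936193 = -0.6690563463109173
dn(u+v) = (dn u·dn v − m·sn u·sn v·cn u·cn v)/D = 0.9890285775306266/0.9921326800936193 = 0.9968712828180402

sn(u+v)=-0.7432117 cn(u+v)=-0.6690563 dn(u+v)=0.9968713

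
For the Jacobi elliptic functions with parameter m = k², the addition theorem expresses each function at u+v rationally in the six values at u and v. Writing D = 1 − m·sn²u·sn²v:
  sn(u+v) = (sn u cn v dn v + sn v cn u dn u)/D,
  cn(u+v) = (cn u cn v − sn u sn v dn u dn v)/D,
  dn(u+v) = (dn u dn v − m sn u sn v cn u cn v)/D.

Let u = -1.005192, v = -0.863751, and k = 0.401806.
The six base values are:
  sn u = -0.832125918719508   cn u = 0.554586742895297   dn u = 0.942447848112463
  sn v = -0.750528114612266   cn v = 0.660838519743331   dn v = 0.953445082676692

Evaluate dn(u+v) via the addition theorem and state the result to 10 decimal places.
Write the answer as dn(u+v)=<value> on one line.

dn(u+v)=0.9195227657

m = k² = 0.161448061636
D = 1 − m·sn²u·sn²v = 0.9370283801517243
dn(u+v) = (dn u·dn v − m·sn u·sn v·cn u·cn v)/D = 0.8616189276769385/0.9370283801517243 = 0.9195227657218073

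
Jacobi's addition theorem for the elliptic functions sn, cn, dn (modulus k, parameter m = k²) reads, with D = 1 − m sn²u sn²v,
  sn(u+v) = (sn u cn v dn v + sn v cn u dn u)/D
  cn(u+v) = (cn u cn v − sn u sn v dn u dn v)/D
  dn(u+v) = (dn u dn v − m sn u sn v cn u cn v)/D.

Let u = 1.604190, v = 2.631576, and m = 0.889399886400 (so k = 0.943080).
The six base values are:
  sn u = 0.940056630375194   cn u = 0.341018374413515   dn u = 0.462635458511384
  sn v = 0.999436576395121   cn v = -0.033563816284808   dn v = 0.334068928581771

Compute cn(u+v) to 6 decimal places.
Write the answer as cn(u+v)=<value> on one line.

m = k² = 0.8893998864
D = 1 − m·sn²u·sn²v = 0.2149169843045313
cn(u+v) = (cn u·cn v − sn u·sn v·dn u·dn v)/D = -0.1566517758942397/0.2149169843045313 = -0.7288943514686052

cn(u+v)=-0.728894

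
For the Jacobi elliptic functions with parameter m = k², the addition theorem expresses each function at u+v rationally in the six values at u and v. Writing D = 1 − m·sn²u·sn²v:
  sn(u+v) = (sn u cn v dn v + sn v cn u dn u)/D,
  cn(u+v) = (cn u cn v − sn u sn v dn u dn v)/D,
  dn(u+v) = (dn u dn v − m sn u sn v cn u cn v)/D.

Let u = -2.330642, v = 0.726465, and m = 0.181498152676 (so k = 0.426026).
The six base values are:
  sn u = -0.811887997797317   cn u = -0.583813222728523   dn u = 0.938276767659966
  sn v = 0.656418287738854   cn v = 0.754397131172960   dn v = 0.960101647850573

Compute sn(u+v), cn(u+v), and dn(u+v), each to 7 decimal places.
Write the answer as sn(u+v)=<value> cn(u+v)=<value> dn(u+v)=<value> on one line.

sn(u+v)=-0.9991251 cn(u+v)=0.0418214 dn(u+v)=0.9048863

m = k² = 0.181498152676
D = 1 − m·sn²u·sn²v = 0.9484503411593405
sn(u+v) = (sn u·cn v·dn v + sn v·cn u·dn u)/D = -0.9476205437831157/0.9484503411593405 = -0.9991251019265695
cn(u+v) = (cn u·cn v − sn u·sn v·dn u·dn v)/D = 0.0396655347305632/0.9484503411593405 = 0.04182141437376462
dn(u+v) = (dn u·dn v − m·sn u·sn v·cn u·cn v)/D = 0.8582397604233231/0.9484503411593405 = 0.9048863426779431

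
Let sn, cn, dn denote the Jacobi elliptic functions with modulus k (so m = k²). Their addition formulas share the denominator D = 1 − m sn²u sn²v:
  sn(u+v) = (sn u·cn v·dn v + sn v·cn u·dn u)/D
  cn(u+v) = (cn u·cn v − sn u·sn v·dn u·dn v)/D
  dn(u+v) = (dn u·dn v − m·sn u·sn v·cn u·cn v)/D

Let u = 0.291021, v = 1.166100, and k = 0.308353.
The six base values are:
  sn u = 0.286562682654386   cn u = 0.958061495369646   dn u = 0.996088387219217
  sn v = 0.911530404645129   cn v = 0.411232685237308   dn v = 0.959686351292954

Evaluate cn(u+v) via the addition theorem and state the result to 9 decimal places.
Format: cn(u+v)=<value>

cn(u+v)=0.145228692

m = k² = 0.095081572609
D = 1 − m·sn²u·sn²v = 0.9935124914492351
cn(u+v) = (cn u·cn v − sn u·sn v·dn u·dn v)/D = 0.1442865196298932/0.9935124914492351 = 0.1452286920111318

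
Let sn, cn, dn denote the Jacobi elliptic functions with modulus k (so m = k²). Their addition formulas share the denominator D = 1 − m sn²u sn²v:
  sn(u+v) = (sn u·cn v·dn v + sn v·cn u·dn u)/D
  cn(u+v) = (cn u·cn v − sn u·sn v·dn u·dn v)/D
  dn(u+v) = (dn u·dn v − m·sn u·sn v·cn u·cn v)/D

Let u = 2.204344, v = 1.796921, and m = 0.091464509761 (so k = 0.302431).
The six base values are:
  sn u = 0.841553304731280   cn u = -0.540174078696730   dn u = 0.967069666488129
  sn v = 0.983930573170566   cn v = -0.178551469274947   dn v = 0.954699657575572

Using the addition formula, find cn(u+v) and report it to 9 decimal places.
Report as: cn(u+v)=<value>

cn(u+v)=-0.712735483

m = k² = 0.091464509761
D = 1 − m·sn²u·sn²v = 0.937288847641706
cn(u+v) = (cn u·cn v − sn u·sn v·dn u·dn v)/D = -0.6680390197224262/0.937288847641706 = -0.7127354832005801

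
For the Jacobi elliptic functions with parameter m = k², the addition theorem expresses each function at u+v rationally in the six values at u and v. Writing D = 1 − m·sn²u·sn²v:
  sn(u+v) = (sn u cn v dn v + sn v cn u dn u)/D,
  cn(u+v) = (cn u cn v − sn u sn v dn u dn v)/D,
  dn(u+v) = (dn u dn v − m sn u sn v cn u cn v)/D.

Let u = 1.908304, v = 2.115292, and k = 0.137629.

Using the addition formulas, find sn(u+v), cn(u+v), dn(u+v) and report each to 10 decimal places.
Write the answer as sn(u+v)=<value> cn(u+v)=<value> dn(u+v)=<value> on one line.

sn u = 0.9470234702000923, cn u = -0.3211643611769133, dn u = 0.9914696332219938
sn v = 0.8616295836778635, cn v = -0.5075376444472977, dn v = 0.992943878614765
m = k² = 0.018941741641
D = 1 − m·sn²u·sn²v = 0.9873880396413346
sn(u+v) = (sn u·cn v·dn v + sn v·cn u·dn u)/D = -0.7516226876244318/0.9873880396413346 = -0.7612232045037291
cn(u+v) = (cn u·cn v − sn u·sn v·dn u·dn v)/D = -0.6403112339128398/0.9873880396413346 = -0.6484899636270972
dn(u+v) = (dn u·dn v − m·sn u·sn v·cn u·cn v)/D = 0.9819543046818878/0.9873880396413346 = 0.9944968596526442

sn(u+v)=-0.7612232045 cn(u+v)=-0.6484899636 dn(u+v)=0.9944968597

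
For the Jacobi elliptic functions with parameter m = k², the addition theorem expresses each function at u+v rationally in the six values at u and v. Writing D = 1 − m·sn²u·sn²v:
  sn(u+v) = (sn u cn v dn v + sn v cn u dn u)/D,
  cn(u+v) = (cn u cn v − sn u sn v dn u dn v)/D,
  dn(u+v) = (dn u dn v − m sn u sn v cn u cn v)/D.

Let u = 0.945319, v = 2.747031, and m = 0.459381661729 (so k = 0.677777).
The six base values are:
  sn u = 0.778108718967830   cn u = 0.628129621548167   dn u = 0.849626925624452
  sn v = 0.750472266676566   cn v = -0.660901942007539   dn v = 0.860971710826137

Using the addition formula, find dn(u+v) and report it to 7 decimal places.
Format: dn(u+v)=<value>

m = k² = 0.459381661729
D = 1 − m·sn²u·sn²v = 0.8433524836942542
dn(u+v) = (dn u·dn v − m·sn u·sn v·cn u·cn v)/D = 0.8428662001033553/0.8433524836942542 = 0.9994233922347999

dn(u+v)=0.9994234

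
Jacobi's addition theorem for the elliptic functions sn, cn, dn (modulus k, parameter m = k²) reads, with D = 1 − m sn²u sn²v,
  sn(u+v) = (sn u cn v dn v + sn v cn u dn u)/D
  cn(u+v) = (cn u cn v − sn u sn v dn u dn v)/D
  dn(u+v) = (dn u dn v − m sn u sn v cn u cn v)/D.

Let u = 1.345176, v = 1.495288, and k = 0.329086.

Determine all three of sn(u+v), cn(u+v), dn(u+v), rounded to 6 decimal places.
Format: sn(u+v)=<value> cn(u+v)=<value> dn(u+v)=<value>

sn(u+v)=0.380873 cn(u+v)=-0.924627 dn(u+v)=0.992114

sn u = 0.9673612515024485, cn u = 0.2534012807615947, dn u = 0.9479749112944325
sn v = 0.9934931933832908, cn v = 0.1138915040776582, dn v = 0.9450434712029638
m = k² = 0.108297595396
D = 1 − m·sn²u·sn²v = 0.8999709876976467
sn(u+v) = (sn u·cn v·dn v + sn v·cn u·dn u)/D = 0.3427744390020726/0.8999709876976467 = 0.3808727655532277
cn(u+v) = (cn u·cn v − sn u·sn v·dn u·dn v)/D = -0.8321378868098077/0.8999709876976467 = -0.9246274582013212
dn(u+v) = (dn u·dn v − m·sn u·sn v·cn u·cn v)/D = 0.89287369028233/0.8999709876976467 = 0.9921138597662204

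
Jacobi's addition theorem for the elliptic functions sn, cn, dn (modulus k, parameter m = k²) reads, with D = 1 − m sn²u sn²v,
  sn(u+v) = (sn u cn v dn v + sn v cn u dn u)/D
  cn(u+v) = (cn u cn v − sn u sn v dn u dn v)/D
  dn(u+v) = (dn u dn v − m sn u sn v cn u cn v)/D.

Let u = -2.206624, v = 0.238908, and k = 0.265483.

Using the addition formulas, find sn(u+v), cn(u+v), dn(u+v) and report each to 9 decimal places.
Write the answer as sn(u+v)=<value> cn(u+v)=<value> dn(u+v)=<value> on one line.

sn u = -0.8322840379349252, cn u = -0.5543494206714174, dn u = 0.9752834910015289
sn v = 0.2364879447786357, cn v = 0.9716344230081481, dn v = 0.9980271682077713
m = k² = 0.070481223289
D = 1 − m·sn²u·sn²v = 0.9972695477984601
sn(u+v) = (sn u·cn v·dn v + sn v·cn u·dn u)/D = -0.9349371357198991/0.9972695477984601 = -0.9374969262661594
cn(u+v) = (cn u·cn v − sn u·sn v·dn u·dn v)/D = -0.3470433736840629/0.9972695477984601 = -0.3479935534481972
dn(u+v) = (dn u·dn v − m·sn u·sn v·cn u·cn v)/D = 0.9658873582166977/0.9972695477984601 = 0.968531888243213

sn(u+v)=-0.937496926 cn(u+v)=-0.347993553 dn(u+v)=0.968531888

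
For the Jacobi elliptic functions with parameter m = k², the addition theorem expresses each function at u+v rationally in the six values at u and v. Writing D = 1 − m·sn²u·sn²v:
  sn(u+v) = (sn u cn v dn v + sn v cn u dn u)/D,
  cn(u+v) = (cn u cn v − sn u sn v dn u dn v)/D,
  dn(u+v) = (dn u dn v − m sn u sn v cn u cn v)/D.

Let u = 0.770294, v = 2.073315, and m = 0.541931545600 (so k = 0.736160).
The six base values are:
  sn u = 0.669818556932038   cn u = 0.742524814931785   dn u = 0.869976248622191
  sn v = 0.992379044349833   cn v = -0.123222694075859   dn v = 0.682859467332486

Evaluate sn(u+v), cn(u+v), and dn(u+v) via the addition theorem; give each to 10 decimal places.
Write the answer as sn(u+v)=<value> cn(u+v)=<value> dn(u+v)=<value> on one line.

sn(u+v)=0.7687785572 cn(u+v)=-0.6395150741 dn(u+v)=0.8244436689

m = k² = 0.5419315456
D = 1 − m·sn²u·sn²v = 0.7605504903071621
sn(u+v) = (sn u·cn v·dn v + sn v·cn u·dn u)/D = 0.5846949085869001/0.7605504903071621 = 0.7687785571616165
cn(u+v) = (cn u·cn v − sn u·sn v·dn u·dn v)/D = -0.4863835031937465/0.7605504903071621 = -0.6395150741370395
dn(u+v) = (dn u·dn v − m·sn u·sn v·cn u·cn v)/D = 0.6270310366349724/0.7605504903071621 = 0.8244436689295072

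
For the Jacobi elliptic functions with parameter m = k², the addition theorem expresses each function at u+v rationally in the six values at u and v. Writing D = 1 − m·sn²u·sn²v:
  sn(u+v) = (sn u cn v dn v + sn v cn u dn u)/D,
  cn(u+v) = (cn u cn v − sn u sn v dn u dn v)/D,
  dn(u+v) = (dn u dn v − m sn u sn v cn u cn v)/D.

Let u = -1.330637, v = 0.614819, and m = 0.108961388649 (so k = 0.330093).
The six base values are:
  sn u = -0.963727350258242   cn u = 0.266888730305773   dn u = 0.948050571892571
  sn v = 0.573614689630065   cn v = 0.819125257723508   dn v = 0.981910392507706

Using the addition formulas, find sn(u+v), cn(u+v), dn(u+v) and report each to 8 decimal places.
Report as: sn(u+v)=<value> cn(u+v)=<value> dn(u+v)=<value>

m = k² = 0.108961388649
D = 1 − m·sn²u·sn²v = 0.9667017409845023
sn(u+v) = (sn u·cn v·dn v + sn v·cn u·dn u)/D = -0.6299949444299649/0.9667017409845023 = -0.6516952620653909
cn(u+v) = (cn u·cn v − sn u·sn v·dn u·dn v)/D = 0.733224812738326/0.9667017409845023 = 0.7584809064185607
dn(u+v) = (dn u·dn v − m·sn u·sn v·cn u·cn v)/D = 0.9440689460791136/0.9667017409845023 = 0.976587613380794

sn(u+v)=-0.65169526 cn(u+v)=0.75848091 dn(u+v)=0.97658761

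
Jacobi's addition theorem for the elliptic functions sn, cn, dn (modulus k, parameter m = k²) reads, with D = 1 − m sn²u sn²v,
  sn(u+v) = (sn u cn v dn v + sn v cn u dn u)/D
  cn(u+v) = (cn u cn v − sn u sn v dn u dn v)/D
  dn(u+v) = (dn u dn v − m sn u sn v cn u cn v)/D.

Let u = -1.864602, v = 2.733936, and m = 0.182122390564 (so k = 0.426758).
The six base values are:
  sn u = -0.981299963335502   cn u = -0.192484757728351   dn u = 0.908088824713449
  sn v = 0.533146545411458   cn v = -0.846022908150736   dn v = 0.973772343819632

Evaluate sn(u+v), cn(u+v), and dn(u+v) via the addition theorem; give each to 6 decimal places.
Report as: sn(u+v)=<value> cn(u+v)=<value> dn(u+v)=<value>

sn(u+v)=0.752762 cn(u+v)=0.658292 dn(u+v)=0.946995

m = k² = 0.182122390564
D = 1 − m·sn²u·sn²v = 0.9501505803613125
sn(u+v) = (sn u·cn v·dn v + sn v·cn u·dn u)/D = 0.7152375682538359/0.9501505803613125 = 0.7527623337154132
cn(u+v) = (cn u·cn v − sn u·sn v·dn u·dn v)/D = 0.6254768951122642/0.9501505803613125 = 0.6582923886384566
dn(u+v) = (dn u·dn v − m·sn u·sn v·cn u·cn v)/D = 0.899788155553032/0.9501505803613125 = 0.9469953227949098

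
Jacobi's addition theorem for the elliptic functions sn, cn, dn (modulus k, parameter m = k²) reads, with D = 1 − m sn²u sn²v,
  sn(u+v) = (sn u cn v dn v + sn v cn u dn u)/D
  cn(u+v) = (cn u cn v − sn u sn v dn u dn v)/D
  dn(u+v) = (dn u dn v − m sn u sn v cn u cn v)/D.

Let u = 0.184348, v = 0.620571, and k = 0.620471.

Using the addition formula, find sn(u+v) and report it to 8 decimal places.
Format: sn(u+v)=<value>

sn(u+v)=0.70023042

sn u = 0.1829133608455018, cn u = 0.9831290365075193, dn u = 0.9935388603318882
sn v = 0.5699525963997577, cn v = 0.8216775753646773, dn v = 0.9353819631853156
m = k² = 0.384984261841
D = 1 − m·sn²u·sn²v = 0.99581581086132
sn(u+v) = (sn u·cn v·dn v + sn v·cn u·dn u)/D = 0.6973005185397532/0.99581581086132 = 0.7002304150369241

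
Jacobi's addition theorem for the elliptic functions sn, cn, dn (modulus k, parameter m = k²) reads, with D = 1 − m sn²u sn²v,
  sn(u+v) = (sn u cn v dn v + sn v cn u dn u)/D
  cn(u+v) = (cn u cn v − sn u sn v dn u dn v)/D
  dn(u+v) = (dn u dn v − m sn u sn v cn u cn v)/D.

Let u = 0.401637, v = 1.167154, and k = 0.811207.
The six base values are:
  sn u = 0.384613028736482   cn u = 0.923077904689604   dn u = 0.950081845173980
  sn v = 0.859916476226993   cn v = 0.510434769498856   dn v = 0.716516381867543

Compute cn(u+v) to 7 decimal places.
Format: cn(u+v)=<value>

m = k² = 0.658056796849
D = 1 − m·sn²u·sn²v = 0.9280180009831608
cn(u+v) = (cn u·cn v − sn u·sn v·dn u·dn v)/D = 0.2460234140830606/0.9280180009831608 = 0.2651062951606742

cn(u+v)=0.2651063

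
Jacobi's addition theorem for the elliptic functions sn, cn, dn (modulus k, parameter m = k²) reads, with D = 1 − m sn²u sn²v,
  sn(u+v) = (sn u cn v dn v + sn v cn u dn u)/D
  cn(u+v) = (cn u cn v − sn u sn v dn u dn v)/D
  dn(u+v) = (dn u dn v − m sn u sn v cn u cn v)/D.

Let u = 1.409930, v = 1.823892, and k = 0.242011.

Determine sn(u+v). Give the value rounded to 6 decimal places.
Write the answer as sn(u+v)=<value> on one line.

sn(u+v)=-0.044633

sn u = 0.9839818720286366, cn u = 0.178268548877865, dn u = 0.9712322018935192
sn v = 0.9753262737687386, cn v = -0.2207683394338681, dn v = 0.9717434158439052
m = k² = 0.058569324121
D = 1 − m·sn²u·sn²v = 0.9460558623966299
sn(u+v) = (sn u·cn v·dn v + sn v·cn u·dn u)/D = -0.04222566592573167/0.9460558623966299 = -0.04463337483979221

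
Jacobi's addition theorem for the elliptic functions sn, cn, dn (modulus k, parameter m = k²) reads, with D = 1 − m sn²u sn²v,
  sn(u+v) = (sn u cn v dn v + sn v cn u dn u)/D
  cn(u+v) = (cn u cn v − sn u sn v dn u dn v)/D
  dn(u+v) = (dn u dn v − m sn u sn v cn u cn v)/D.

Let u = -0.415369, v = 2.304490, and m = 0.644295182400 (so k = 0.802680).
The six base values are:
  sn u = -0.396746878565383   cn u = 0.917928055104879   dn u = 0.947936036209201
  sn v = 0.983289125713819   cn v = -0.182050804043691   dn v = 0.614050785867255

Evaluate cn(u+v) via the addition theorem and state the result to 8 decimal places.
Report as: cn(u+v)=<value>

m = k² = 0.6442951824
D = 1 − m·sn²u·sn²v = 0.9019439501751816
cn(u+v) = (cn u·cn v − sn u·sn v·dn u·dn v)/D = 0.0599700382494318/0.9019439501751816 = 0.06648976162851806

cn(u+v)=0.06648976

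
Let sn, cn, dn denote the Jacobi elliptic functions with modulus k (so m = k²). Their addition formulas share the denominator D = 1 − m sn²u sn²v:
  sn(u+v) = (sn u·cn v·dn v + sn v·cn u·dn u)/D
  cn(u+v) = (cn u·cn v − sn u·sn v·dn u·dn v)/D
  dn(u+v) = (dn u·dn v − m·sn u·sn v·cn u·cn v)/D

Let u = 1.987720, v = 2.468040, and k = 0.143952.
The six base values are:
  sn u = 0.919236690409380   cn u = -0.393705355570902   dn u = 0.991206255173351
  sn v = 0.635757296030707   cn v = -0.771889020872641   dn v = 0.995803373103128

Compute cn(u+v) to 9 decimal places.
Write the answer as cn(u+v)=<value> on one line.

cn(u+v)=-0.274889939

m = k² = 0.020722178304
D = 1 − m·sn²u·sn²v = 0.9929226151352921
cn(u+v) = (cn u·cn v − sn u·sn v·dn u·dn v)/D = -0.272944436690728/0.9929226151352921 = -0.2748899385815053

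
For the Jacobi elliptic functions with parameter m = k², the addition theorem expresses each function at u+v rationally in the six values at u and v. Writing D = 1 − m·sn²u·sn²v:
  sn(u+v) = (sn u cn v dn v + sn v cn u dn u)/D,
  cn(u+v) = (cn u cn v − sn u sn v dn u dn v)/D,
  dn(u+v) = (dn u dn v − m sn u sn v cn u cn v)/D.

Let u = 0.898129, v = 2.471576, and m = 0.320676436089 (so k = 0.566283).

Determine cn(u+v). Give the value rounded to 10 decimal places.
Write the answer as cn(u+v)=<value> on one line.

cn(u+v)=-0.9965877872

sn u = 0.7613326856379078, cn u = 0.6483614283556438, dn u = 0.9022899381232636
sn v = 0.8072142638029613, cn v = -0.5902585300637706, dn v = 0.8894092871430246
m = k² = 0.320676436089
D = 1 − m·sn²u·sn²v = 0.878886193454658
cn(u+v) = (cn u·cn v − sn u·sn v·dn u·dn v)/D = -0.8758872467647968/0.878886193454658 = -0.9965877872332104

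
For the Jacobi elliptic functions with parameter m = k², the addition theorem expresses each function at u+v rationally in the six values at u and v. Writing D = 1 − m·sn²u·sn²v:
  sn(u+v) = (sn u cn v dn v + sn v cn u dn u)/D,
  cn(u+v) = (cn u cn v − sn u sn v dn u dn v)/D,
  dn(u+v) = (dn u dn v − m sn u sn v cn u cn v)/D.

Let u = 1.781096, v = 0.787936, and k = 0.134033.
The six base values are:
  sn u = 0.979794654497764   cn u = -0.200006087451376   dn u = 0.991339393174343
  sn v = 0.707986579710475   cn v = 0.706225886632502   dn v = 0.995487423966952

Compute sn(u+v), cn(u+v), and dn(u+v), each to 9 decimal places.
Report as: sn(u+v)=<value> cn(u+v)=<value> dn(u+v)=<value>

sn(u+v)=0.553241108 cn(u+v)=-0.833021174 dn(u+v)=0.997246909

m = k² = 0.017964845089
D = 1 − m·sn²u·sn²v = 0.9913554247521228
sn(u+v) = (sn u·cn v·dn v + sn v·cn u·dn u)/D = 0.5484585731866496/0.9913554247521228 = 0.5532411075712684
cn(u+v) = (cn u·cn v − sn u·sn v·dn u·dn v)/D = -0.8258200601120842/0.9913554247521228 = -0.8330211743367129
dn(u+v) = (dn u·dn v − m·sn u·sn v·cn u·cn v)/D = 0.988626132825214/0.9913554247521228 = 0.9972469087687787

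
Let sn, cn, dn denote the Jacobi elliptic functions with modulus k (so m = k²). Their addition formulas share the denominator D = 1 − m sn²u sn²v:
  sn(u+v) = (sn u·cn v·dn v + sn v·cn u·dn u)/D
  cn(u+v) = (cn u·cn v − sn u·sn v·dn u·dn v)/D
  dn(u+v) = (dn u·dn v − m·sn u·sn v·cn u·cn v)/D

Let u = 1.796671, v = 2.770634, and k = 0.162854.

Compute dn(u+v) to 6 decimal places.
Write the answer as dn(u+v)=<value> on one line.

sn u = 0.9775129638825257, cn u = -0.2108753315150921, dn u = 0.9872476589882809
sn v = 0.3818958588458389, cn v = -0.9242053629991546, dn v = 0.9980641248892982
m = k² = 0.026521425316
D = 1 − m·sn²u·sn²v = 0.996304001299305
dn(u+v) = (dn u·dn v − m·sn u·sn v·cn u·cn v)/D = 0.9834069094391593/0.996304001299305 = 0.9870550636720055

dn(u+v)=0.987055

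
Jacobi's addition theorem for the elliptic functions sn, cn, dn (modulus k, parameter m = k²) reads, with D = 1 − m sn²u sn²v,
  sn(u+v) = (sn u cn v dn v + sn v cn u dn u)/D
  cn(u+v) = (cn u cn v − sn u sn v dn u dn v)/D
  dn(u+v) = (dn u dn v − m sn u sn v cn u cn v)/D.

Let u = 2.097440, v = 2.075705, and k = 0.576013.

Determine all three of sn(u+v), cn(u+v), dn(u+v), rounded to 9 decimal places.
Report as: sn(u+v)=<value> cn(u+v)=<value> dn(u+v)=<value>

sn(u+v)=-0.636235141 cn(u+v)=-0.771495201 dn(u+v)=0.930426042

sn u = 0.9553097894768508, cn u = -0.2956065055605085, dn u = 0.8349862173075364
sn v = 0.9605109207111393, cn v = -0.2782422886526049, dn v = 0.8330041257397672
m = k² = 0.331790976169
D = 1 − m·sn²u·sn²v = 0.7206442334826196
sn(u+v) = (sn u·cn v·dn v + sn v·cn u·dn u)/D = -0.4584991854055222/0.7206442334826196 = -0.6362351408679942
cn(u+v) = (cn u·cn v − sn u·sn v·dn u·dn v)/D = -0.5559735679276713/0.7206442334826196 = -0.7714952012324403
dn(u+v) = (dn u·dn v − m·sn u·sn v·cn u·cn v)/D = 0.6705061622042355/0.7206442334826196 = 0.9304260424924453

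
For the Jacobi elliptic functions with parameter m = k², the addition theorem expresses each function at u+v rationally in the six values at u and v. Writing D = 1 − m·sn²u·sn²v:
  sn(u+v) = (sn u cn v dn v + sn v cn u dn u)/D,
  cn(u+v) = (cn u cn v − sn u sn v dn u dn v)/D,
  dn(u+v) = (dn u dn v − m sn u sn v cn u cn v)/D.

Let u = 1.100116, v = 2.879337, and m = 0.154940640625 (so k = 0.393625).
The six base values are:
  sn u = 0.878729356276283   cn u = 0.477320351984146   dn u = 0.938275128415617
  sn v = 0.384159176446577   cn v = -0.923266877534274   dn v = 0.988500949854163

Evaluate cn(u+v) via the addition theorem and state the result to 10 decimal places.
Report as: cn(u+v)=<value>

m = k² = 0.154940640625
D = 1 − m·sn²u·sn²v = 0.9823437674023991
cn(u+v) = (cn u·cn v − sn u·sn v·dn u·dn v)/D = -0.75378727598283/0.9823437674023991 = -0.7673355305913544

cn(u+v)=-0.7673355306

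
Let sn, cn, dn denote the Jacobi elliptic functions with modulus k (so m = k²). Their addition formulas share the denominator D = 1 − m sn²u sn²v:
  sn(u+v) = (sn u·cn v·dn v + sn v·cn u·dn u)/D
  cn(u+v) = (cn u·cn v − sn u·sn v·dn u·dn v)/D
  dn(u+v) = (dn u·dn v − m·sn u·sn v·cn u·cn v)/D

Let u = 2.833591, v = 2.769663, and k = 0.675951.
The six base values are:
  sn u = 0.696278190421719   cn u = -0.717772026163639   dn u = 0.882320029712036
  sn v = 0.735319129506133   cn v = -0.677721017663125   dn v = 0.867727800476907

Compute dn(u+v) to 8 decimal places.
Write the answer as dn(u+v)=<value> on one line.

m = k² = 0.456909754401
D = 1 − m·sn²u·sn²v = 0.880230084697602
dn(u+v) = (dn u·dn v − m·sn u·sn v·cn u·cn v)/D = 0.6518177307684565/0.880230084697602 = 0.7405083535543832

dn(u+v)=0.74050835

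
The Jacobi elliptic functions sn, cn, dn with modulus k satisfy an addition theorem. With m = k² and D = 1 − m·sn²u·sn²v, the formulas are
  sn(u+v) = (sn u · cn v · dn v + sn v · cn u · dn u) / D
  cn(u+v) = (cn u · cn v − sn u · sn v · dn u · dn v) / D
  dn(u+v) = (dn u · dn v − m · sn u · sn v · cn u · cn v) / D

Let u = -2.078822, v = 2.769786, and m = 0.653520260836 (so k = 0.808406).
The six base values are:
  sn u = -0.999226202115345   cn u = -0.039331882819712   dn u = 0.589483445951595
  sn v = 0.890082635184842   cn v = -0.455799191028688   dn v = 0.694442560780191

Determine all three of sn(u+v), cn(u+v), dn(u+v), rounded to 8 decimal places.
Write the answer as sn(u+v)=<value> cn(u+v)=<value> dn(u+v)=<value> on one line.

m = k² = 0.653520260836
D = 1 − m·sn²u·sn²v = 0.4830514271954471
sn(u+v) = (sn u·cn v·dn v + sn v·cn u·dn u)/D = 0.2956444245560334/0.4830514271954471 = 0.6120350917344726
cn(u+v) = (cn u·cn v − sn u·sn v·dn u·dn v)/D = 0.3820118526230439/0.4830514271954471 = 0.7908306054305028
dn(u+v) = (dn u·dn v − m·sn u·sn v·cn u·cn v)/D = 0.4197824841070862/0.4830514271954471 = 0.8690223451865267

sn(u+v)=0.61203509 cn(u+v)=0.79083061 dn(u+v)=0.86902235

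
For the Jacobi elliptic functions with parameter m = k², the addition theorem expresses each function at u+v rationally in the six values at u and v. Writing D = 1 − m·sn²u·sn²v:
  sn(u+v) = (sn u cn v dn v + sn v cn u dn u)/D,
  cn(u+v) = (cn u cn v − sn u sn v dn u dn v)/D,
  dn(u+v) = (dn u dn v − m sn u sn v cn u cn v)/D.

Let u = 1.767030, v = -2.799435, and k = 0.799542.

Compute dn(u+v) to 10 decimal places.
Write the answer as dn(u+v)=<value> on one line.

sn u = 0.9905862163863079, cn u = 0.1368902768842947, dn u = 0.6105012603797188
sn v = -0.8698530156294964, cn v = -0.4933109883230568, dn v = 0.7185415632874841
m = k² = 0.639267409764
D = 1 − m·sn²u·sn²v = 0.525365970204637
dn(u+v) = (dn u·dn v − m·sn u·sn v·cn u·cn v)/D = 0.4014729994197337/0.525365970204637 = 0.7641777773755591

dn(u+v)=0.7641777774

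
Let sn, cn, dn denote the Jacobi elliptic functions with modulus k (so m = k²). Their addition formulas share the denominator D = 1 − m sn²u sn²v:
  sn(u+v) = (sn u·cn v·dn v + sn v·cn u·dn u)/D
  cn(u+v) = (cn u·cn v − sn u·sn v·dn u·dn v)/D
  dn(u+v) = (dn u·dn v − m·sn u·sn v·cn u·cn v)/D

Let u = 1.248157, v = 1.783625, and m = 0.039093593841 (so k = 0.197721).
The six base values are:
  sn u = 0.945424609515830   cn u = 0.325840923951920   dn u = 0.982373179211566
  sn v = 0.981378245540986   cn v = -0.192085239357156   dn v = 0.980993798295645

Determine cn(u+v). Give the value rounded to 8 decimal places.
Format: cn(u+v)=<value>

m = k² = 0.039093593841
D = 1 − m·sn²u·sn²v = 0.9663463436582303
cn(u+v) = (cn u·cn v − sn u·sn v·dn u·dn v)/D = -0.9567303938147257/0.9663463436582303 = -0.9900491682856665

cn(u+v)=-0.99004917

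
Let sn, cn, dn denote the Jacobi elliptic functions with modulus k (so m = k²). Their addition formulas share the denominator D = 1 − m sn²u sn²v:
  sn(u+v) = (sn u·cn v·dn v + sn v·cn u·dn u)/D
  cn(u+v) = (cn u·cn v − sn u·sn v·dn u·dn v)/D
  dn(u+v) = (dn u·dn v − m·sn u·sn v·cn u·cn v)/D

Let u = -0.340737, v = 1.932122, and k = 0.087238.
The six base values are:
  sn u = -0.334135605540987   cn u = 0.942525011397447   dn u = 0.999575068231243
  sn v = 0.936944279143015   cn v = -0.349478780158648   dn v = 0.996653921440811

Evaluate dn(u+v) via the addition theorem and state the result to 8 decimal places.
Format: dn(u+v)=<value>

m = k² = 0.007610468644
D = 1 − m·sn²u·sn²v = 0.9992540934140789
dn(u+v) = (dn u·dn v − m·sn u·sn v·cn u·cn v)/D = 0.9954456067892516/0.9992540934140789 = 0.9961886704793822

dn(u+v)=0.99618867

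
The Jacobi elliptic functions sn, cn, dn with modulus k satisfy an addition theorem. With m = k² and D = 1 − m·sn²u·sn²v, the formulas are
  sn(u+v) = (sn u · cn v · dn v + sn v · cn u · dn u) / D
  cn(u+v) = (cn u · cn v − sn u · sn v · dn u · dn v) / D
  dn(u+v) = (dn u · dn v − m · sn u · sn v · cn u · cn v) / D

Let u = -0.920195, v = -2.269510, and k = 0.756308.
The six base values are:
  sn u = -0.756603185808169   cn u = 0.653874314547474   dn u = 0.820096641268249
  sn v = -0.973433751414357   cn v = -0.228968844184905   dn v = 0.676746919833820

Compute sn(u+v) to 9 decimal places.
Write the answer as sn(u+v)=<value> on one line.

m = k² = 0.572001790864
D = 1 − m·sn²u·sn²v = 0.6897251886036307
sn(u+v) = (sn u·cn v·dn v + sn v·cn u·dn u)/D = -0.4047555807788934/0.6897251886036307 = -0.5868360144977932

sn(u+v)=-0.586836014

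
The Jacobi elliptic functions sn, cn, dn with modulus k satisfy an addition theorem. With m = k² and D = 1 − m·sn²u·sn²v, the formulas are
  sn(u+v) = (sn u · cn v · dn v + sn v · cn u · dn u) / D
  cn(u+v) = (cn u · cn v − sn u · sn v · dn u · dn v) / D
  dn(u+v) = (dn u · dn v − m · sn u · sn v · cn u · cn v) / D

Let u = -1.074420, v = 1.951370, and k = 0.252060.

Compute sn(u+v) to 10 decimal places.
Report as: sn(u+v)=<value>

sn(u+v)=0.7648678201

sn u = -0.8743099048013162, cn u = 0.4853680978044534, dn u = 0.9754144209875897
sn v = 0.9415193076390287, cn v = -0.3369590380787019, dn v = 0.9714316872242395
m = k² = 0.0635342436
D = 1 − m·sn²u·sn²v = 0.9569476242908181
sn(u+v) = (sn u·cn v·dn v + sn v·cn u·dn u)/D = 0.7319384433465333/0.9569476242908181 = 0.7648678201055817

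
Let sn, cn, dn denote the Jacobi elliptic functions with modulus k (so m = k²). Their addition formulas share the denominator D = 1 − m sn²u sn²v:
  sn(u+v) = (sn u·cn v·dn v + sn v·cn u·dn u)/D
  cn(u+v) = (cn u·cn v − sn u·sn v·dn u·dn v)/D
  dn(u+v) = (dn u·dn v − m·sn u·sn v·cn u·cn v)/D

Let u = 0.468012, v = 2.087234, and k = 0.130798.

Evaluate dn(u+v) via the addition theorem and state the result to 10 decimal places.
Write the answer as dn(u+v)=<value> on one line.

sn u = 0.4508633027996573, cn u = 0.8925930103852396, dn u = 0.998259636096758
sn v = 0.8748689601935583, cn v = -0.4843596829731414, dn v = 0.9934311858431449
m = k² = 0.017108116804
D = 1 − m·sn²u·sn²v = 0.9973381841941127
dn(u+v) = (dn u·dn v − m·sn u·sn v·cn u·cn v)/D = 0.9946197588122676/0.9973381841941127 = 0.9972743193583412

dn(u+v)=0.9972743194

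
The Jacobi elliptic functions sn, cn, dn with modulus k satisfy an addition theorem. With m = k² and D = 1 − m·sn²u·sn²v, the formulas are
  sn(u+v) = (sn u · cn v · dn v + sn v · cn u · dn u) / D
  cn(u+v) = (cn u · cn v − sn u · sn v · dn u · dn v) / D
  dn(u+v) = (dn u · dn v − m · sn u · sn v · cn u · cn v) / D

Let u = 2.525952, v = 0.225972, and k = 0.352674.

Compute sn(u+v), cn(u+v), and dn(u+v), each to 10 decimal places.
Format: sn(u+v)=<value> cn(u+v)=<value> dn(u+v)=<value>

sn u = 0.6547355237043445, cn u = -0.7558580514882393, dn u = 0.9729755418199838
sn v = 0.2238230716341162, cn v = 0.9746297925901246, dn v = 0.9968796400063039
m = k² = 0.124378950276
D = 1 − m·sn²u·sn²v = 0.9973289107474104
sn(u+v) = (sn u·cn v·dn v + sn v·cn u·dn u)/D = 0.471527054441449/0.9973289107474104 = 0.4727899185115178
cn(u+v) = (cn u·cn v − sn u·sn v·dn u·dn v)/D = -0.878821479677407/0.9973289107474104 = -0.8811751772229358
dn(u+v) = (dn u·dn v − m·sn u·sn v·cn u·cn v)/D = 0.9833670823427165/0.9973289107474104 = 0.9860007784250125

sn(u+v)=0.4727899185 cn(u+v)=-0.8811751772 dn(u+v)=0.9860007784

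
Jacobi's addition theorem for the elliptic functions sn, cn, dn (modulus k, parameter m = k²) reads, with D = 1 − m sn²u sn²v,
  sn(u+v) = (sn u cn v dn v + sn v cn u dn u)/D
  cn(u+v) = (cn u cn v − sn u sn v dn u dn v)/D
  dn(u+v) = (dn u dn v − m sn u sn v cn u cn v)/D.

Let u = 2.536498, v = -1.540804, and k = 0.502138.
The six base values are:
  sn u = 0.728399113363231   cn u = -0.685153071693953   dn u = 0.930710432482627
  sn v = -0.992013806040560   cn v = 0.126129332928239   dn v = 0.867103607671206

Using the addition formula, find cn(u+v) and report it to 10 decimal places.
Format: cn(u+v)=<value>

m = k² = 0.252142571044
D = 1 − m·sn²u·sn²v = 0.8683501324222078
cn(u+v) = (cn u·cn v − sn u·sn v·dn u·dn v)/D = 0.4967219221965581/0.8683501324222078 = 0.5720295346889437

cn(u+v)=0.5720295347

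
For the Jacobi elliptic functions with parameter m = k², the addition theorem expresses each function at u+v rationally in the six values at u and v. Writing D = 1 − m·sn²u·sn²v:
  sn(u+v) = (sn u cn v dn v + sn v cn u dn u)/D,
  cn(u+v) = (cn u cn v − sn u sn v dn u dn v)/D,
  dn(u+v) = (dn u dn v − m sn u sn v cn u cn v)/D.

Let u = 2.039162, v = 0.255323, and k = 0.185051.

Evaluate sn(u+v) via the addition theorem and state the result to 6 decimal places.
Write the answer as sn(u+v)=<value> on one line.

sn(u+v)=0.765141

sn u = 0.9016151763095703, cn u = -0.4325391009472582, dn u = 0.9859831722969574
sn v = 0.2524672345790685, cn v = 0.9676054441062212, dn v = 0.9989080566690028
m = k² = 0.034243872601
D = 1 − m·sn²u·sn²v = 0.9982256661200893
sn(u+v) = (sn u·cn v·dn v + sn v·cn u·dn u)/D = 0.7637838475218535/0.9982256661200893 = 0.7651414639442542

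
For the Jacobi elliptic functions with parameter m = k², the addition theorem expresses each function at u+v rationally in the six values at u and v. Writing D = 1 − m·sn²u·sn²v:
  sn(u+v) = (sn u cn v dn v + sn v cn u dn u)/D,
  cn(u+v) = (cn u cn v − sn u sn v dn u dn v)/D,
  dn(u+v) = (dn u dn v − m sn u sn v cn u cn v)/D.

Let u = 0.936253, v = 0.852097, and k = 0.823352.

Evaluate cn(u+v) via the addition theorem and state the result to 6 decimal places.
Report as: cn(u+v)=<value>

sn u = 0.7574102919317931, cn u = 0.6529392388850557, dn u = 0.7817314015655192
sn v = 0.7120103119064983, cn v = 0.7021690079594876, dn v = 0.8101409696638313
m = k² = 0.677908515904
D = 1 − m·sn²u·sn²v = 0.8028457875123643
cn(u+v) = (cn u·cn v − sn u·sn v·dn u·dn v)/D = 0.1169383653441812/0.8028457875123643 = 0.1456548283158056

cn(u+v)=0.145655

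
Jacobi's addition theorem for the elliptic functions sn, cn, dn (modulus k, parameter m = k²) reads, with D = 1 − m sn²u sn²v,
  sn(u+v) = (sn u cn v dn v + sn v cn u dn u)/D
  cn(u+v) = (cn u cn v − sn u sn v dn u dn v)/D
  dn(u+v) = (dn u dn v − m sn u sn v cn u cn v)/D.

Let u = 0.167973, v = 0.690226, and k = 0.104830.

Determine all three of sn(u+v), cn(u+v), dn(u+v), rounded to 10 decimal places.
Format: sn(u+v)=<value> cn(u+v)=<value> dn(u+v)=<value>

sn u = 0.1671757126352202, cn u = 0.9859271175421164, dn u = 0.9998464248698682
sn v = 0.6362893213412752, cn v = 0.7714505165900529, dn v = 0.9977729276946333
m = k² = 0.0109893289
D = 1 − m·sn²u·sn²v = 0.9998756554350241
sn(u+v) = (sn u·cn v·dn v + sn v·cn u·dn u)/D = 0.7559191227551034/0.9998756554350241 = 0.7560131288787299
cn(u+v) = (cn u·cn v − sn u·sn v·dn u·dn v)/D = 0.654475061545338/0.9998756554350241 = 0.6545564520826244
dn(u+v) = (dn u·dn v − m·sn u·sn v·cn u·cn v)/D = 0.9967305919971318/0.9998756554350241 = 0.996854545441929

sn(u+v)=0.7560131289 cn(u+v)=0.6545564521 dn(u+v)=0.9968545454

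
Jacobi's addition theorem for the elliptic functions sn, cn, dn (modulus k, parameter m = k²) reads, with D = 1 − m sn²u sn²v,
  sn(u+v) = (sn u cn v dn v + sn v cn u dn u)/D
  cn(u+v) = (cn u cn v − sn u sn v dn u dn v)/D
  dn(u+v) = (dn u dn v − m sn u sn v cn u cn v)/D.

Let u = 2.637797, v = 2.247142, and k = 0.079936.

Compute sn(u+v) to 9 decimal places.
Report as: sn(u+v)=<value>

sn u = 0.4870414614923409, cn u = -0.873378849519156, dn u = 0.9992418566028619
sn v = 0.7825981475405902, cn v = -0.6225272198595309, dn v = 0.9980413448214051
m = k² = 0.006389764096
D = 1 − m·sn²u·sn²v = 0.9990716872319906
sn(u+v) = (sn u·cn v·dn v + sn v·cn u·dn u)/D = -0.9855891846356547/0.9990716872319906 = -0.9865049697948199

sn(u+v)=-0.986504970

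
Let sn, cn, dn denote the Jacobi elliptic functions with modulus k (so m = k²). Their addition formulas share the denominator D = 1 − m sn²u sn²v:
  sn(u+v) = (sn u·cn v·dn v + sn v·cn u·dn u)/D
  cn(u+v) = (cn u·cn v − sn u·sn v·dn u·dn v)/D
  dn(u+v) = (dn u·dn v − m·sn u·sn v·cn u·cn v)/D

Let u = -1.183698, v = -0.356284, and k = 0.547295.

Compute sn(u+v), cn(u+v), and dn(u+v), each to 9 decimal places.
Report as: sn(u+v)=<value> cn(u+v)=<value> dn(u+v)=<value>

sn u = -0.9006611469216297, cn u = 0.434522149522685, dn u = 0.8700704770937025
sn v = -0.346733771297972, cn v = 0.9379635876948985, dn v = 0.9818294121316119
m = k² = 0.299531817025
D = 1 − m·sn²u·sn²v = 0.9707882144079284
sn(u+v) = (sn u·cn v·dn v + sn v·cn u·dn u)/D = -0.9605249441691833/0.9707882144079284 = -0.9894278998380666
cn(u+v) = (cn u·cn v − sn u·sn v·dn u·dn v)/D = 0.1407891645764023/0.9707882144079284 = 0.1450256219501674
dn(u+v) = (dn u·dn v − m·sn u·sn v·cn u·cn v)/D = 0.816136787652044/0.9707882144079284 = 0.8406949894316502

sn(u+v)=-0.989427900 cn(u+v)=0.145025622 dn(u+v)=0.840694989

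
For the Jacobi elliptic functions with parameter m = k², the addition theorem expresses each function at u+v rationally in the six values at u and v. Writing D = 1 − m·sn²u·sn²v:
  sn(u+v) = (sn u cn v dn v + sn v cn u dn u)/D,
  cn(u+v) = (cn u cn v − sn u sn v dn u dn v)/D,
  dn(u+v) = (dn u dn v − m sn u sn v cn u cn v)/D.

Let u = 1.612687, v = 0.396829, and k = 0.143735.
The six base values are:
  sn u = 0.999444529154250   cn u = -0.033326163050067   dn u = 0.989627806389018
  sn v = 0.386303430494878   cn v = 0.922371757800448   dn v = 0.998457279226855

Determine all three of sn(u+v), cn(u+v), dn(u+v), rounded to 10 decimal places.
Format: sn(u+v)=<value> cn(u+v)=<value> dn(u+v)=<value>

m = k² = 0.020659750225
D = 1 − m·sn²u·sn²v = 0.9969203625914453
sn(u+v) = (sn u·cn v·dn v + sn v·cn u·dn u)/D = 0.9076967561469969/0.9969203625914453 = 0.9105007683737987
cn(u+v) = (cn u·cn v − sn u·sn v·dn u·dn v)/D = -0.4122339241616075/0.9969203625914453 = -0.413507376948371
dn(u+v) = (dn u·dn v − m·sn u·sn v·cn u·cn v)/D = 0.9883462775137537/0.9969203625914453 = 0.9913994282799042

sn(u+v)=0.9105007684 cn(u+v)=-0.4135073769 dn(u+v)=0.9913994283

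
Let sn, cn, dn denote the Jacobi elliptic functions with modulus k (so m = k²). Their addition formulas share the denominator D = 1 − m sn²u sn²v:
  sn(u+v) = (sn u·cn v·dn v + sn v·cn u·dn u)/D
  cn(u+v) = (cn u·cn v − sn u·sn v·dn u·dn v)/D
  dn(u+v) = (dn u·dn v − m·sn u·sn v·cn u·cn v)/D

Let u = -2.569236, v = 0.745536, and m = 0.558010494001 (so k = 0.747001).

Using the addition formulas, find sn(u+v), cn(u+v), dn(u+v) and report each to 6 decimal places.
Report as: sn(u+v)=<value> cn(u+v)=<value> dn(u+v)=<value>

sn(u+v)=-0.998479 cn(u+v)=0.055130 dn(u+v)=0.666097

sn u = -0.8969352823610531, cn u = -0.4421618473544478, dn u = 0.7423506712029607
sn v = 0.6528699746879243, cn v = 0.7574699968652152, dn v = 0.8730143477043321
m = k² = 0.558010494001
D = 1 − m·sn²u·sn²v = 0.8086546227981898
sn(u+v) = (sn u·cn v·dn v + sn v·cn u·dn u)/D = -0.8074247962921663/0.8086546227981898 = -0.9984791696339187
cn(u+v) = (cn u·cn v − sn u·sn v·dn u·dn v)/D = 0.04458135602958243/0.8086546227981898 = 0.05513028031091622
dn(u+v) = (dn u·dn v − m·sn u·sn v·cn u·cn v)/D = 0.538642588585406/0.8086546227981898 = 0.666097210600911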